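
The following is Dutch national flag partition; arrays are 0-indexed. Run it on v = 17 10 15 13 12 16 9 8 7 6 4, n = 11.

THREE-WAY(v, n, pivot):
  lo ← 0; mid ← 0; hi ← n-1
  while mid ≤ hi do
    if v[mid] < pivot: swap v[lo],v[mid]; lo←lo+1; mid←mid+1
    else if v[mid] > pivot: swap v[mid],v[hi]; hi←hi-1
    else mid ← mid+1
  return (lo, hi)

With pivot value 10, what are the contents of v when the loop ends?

4 6 7 8 9 10 16 12 13 15 17

pivot = 10; lo=0, mid=0, hi=10
v[mid]=17>10: swap v[0],v[10]; hi=9 → 4 10 15 13 12 16 9 8 7 6 17
v[mid]=4<10: swap v[0],v[0]; lo=1,mid=1 → 4 10 15 13 12 16 9 8 7 6 17
v[mid]=10=10: mid=2
v[mid]=15>10: swap v[2],v[9]; hi=8 → 4 10 6 13 12 16 9 8 7 15 17
v[mid]=6<10: swap v[1],v[2]; lo=2,mid=3 → 4 6 10 13 12 16 9 8 7 15 17
v[mid]=13>10: swap v[3],v[8]; hi=7 → 4 6 10 7 12 16 9 8 13 15 17
v[mid]=7<10: swap v[2],v[3]; lo=3,mid=4 → 4 6 7 10 12 16 9 8 13 15 17
v[mid]=12>10: swap v[4],v[7]; hi=6 → 4 6 7 10 8 16 9 12 13 15 17
v[mid]=8<10: swap v[3],v[4]; lo=4,mid=5 → 4 6 7 8 10 16 9 12 13 15 17
v[mid]=16>10: swap v[5],v[6]; hi=5 → 4 6 7 8 10 9 16 12 13 15 17
v[mid]=9<10: swap v[4],v[5]; lo=5,mid=6 → 4 6 7 8 9 10 16 12 13 15 17
end: lo=5, hi=5; v = 4 6 7 8 9 10 16 12 13 15 17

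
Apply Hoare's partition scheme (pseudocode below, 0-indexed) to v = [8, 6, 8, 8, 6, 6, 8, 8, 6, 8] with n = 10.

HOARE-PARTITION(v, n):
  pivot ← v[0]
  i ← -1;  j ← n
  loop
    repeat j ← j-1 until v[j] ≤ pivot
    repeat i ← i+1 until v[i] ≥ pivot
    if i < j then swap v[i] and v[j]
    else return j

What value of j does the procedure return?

pivot = v[0] = 8; i = -1, j = 10
j→9 (v[9]=8≤8), i→0 (v[0]=8≥8); i<j, swap → [8, 6, 8, 8, 6, 6, 8, 8, 6, 8]
j→8 (v[8]=6≤8), i→2 (v[2]=8≥8); i<j, swap → [8, 6, 6, 8, 6, 6, 8, 8, 8, 8]
j→7 (v[7]=8≤8), i→3 (v[3]=8≥8); i<j, swap → [8, 6, 6, 8, 6, 6, 8, 8, 8, 8]
j→6, i→6; i≥j, return j=6. v = [8, 6, 6, 8, 6, 6, 8, 8, 8, 8]

6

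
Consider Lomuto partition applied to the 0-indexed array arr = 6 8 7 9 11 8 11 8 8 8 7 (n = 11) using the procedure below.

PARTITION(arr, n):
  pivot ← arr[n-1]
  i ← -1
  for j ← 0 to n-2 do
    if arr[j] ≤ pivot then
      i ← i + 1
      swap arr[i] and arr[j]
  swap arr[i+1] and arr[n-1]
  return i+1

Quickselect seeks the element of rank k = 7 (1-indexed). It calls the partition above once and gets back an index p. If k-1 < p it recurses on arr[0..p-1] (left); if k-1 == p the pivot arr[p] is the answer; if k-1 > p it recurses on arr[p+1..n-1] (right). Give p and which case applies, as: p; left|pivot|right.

2; right

pivot=7, i=-1
j=0: 6≤7, i=0, swap(0,0) ⇒ 6 8 7 9 11 8 11 8 8 8 7
j=1: 8>7, skip
j=2: 7≤7, i=1, swap(1,2) ⇒ 6 7 8 9 11 8 11 8 8 8 7
j=3: 9>7, skip
j=4: 11>7, skip
j=5: 8>7, skip
j=6: 11>7, skip
j=7: 8>7, skip
j=8: 8>7, skip
j=9: 8>7, skip
swap(2,10) ⇒ 6 7 7 9 11 8 11 8 8 8 8; return 2
p = 2; k-1 = 6 > 2 ⇒ right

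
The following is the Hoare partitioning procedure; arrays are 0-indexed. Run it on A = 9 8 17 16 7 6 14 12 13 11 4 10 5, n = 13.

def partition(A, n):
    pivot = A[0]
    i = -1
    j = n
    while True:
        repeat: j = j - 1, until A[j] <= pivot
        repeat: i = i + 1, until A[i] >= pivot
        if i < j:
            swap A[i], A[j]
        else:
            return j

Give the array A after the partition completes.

5 8 4 6 7 16 14 12 13 11 17 10 9

pivot = A[0] = 9; i = -1, j = 13
j→12 (A[12]=5≤9), i→0 (A[0]=9≥9); i<j, swap → 5 8 17 16 7 6 14 12 13 11 4 10 9
j→10 (A[10]=4≤9), i→2 (A[2]=17≥9); i<j, swap → 5 8 4 16 7 6 14 12 13 11 17 10 9
j→5 (A[5]=6≤9), i→3 (A[3]=16≥9); i<j, swap → 5 8 4 6 7 16 14 12 13 11 17 10 9
j→4, i→5; i≥j, return j=4. A = 5 8 4 6 7 16 14 12 13 11 17 10 9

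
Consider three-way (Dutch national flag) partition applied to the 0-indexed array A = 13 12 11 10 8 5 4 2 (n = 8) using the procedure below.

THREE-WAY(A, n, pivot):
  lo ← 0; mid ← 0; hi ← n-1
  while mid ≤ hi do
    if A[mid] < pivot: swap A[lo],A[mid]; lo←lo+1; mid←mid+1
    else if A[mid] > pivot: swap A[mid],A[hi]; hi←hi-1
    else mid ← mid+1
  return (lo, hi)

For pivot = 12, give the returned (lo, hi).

lo=0 mid=0 hi=7
13>12: swap(0,7), hi=6 ⇒ 2 12 11 10 8 5 4 13
2<12: swap(0,0), lo=1 mid=1 ⇒ 2 12 11 10 8 5 4 13
12=12: mid=2
11<12: swap(1,2), lo=2 mid=3 ⇒ 2 11 12 10 8 5 4 13
10<12: swap(2,3), lo=3 mid=4 ⇒ 2 11 10 12 8 5 4 13
8<12: swap(3,4), lo=4 mid=5 ⇒ 2 11 10 8 12 5 4 13
5<12: swap(4,5), lo=5 mid=6 ⇒ 2 11 10 8 5 12 4 13
4<12: swap(5,6), lo=6 mid=7 ⇒ 2 11 10 8 5 4 12 13
done. lo=6 hi=6; A=2 11 10 8 5 4 12 13

(6, 6)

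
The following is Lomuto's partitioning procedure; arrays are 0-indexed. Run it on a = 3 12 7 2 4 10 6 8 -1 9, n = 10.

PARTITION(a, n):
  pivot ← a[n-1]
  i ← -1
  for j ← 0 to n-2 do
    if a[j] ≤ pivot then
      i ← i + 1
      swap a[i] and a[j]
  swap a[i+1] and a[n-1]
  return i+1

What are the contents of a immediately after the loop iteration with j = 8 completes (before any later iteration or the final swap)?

3 7 2 4 6 8 -1 10 12 9

pivot = a[9] = 9; i = -1
j=0: a[0]=3 ≤ 9 → i=0, swap a[0],a[0] (no change) → 3 12 7 2 4 10 6 8 -1 9
j=1: a[1]=12 > 9 → no swap
j=2: a[2]=7 ≤ 9 → i=1, swap a[1],a[2] → 3 7 12 2 4 10 6 8 -1 9
j=3: a[3]=2 ≤ 9 → i=2, swap a[2],a[3] → 3 7 2 12 4 10 6 8 -1 9
j=4: a[4]=4 ≤ 9 → i=3, swap a[3],a[4] → 3 7 2 4 12 10 6 8 -1 9
j=5: a[5]=10 > 9 → no swap
j=6: a[6]=6 ≤ 9 → i=4, swap a[4],a[6] → 3 7 2 4 6 10 12 8 -1 9
j=7: a[7]=8 ≤ 9 → i=5, swap a[5],a[7] → 3 7 2 4 6 8 12 10 -1 9
j=8: a[8]=-1 ≤ 9 → i=6, swap a[6],a[8] → 3 7 2 4 6 8 -1 10 12 9
(after j=8) a = 3 7 2 4 6 8 -1 10 12 9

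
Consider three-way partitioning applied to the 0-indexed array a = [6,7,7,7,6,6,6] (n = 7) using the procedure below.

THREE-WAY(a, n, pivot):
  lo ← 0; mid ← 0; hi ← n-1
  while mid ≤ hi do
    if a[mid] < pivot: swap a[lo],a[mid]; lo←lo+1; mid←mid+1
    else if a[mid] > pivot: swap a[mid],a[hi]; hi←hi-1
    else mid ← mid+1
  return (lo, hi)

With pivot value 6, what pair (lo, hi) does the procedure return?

pivot = 6; lo=0, mid=0, hi=6
a[mid]=6=6: mid=1
a[mid]=7>6: swap a[1],a[6]; hi=5 → [6,6,7,7,6,6,7]
a[mid]=6=6: mid=2
a[mid]=7>6: swap a[2],a[5]; hi=4 → [6,6,6,7,6,7,7]
a[mid]=6=6: mid=3
a[mid]=7>6: swap a[3],a[4]; hi=3 → [6,6,6,6,7,7,7]
a[mid]=6=6: mid=4
end: lo=0, hi=3; a = [6,6,6,6,7,7,7]

(0, 3)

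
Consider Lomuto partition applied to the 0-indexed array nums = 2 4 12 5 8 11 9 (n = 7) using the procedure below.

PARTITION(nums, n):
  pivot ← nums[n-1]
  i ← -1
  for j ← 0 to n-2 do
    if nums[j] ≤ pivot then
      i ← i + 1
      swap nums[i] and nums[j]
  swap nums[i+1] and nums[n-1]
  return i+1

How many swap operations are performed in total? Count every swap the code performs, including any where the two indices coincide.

5

pivot=9, i=-1
j=0: 2≤9, i=0, swap(0,0) ⇒ 2 4 12 5 8 11 9
j=1: 4≤9, i=1, swap(1,1) ⇒ 2 4 12 5 8 11 9
j=2: 12>9, skip
j=3: 5≤9, i=2, swap(2,3) ⇒ 2 4 5 12 8 11 9
j=4: 8≤9, i=3, swap(3,4) ⇒ 2 4 5 8 12 11 9
j=5: 11>9, skip
swap(4,6) ⇒ 2 4 5 8 9 11 12; return 4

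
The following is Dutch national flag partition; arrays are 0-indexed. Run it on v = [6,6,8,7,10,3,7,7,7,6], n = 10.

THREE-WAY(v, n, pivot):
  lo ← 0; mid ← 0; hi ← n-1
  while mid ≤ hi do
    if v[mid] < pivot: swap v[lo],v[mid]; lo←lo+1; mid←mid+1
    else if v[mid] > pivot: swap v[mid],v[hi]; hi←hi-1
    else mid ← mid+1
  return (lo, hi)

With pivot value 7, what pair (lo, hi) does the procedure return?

lo=0 mid=0 hi=9
6<7: swap(0,0), lo=1 mid=1 ⇒ [6,6,8,7,10,3,7,7,7,6]
6<7: swap(1,1), lo=2 mid=2 ⇒ [6,6,8,7,10,3,7,7,7,6]
8>7: swap(2,9), hi=8 ⇒ [6,6,6,7,10,3,7,7,7,8]
6<7: swap(2,2), lo=3 mid=3 ⇒ [6,6,6,7,10,3,7,7,7,8]
7=7: mid=4
10>7: swap(4,8), hi=7 ⇒ [6,6,6,7,7,3,7,7,10,8]
7=7: mid=5
3<7: swap(3,5), lo=4 mid=6 ⇒ [6,6,6,3,7,7,7,7,10,8]
7=7: mid=7
7=7: mid=8
done. lo=4 hi=7; v=[6,6,6,3,7,7,7,7,10,8]

(4, 7)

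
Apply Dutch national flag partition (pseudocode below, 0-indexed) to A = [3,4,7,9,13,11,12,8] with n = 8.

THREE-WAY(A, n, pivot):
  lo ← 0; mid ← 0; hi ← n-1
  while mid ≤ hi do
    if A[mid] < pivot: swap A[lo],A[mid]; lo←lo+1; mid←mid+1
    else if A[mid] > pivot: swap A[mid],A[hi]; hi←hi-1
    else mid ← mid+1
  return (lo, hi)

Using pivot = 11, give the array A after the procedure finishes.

[3,4,7,9,8,11,12,13]

lo=0 mid=0 hi=7
3<11: swap(0,0), lo=1 mid=1 ⇒ [3,4,7,9,13,11,12,8]
4<11: swap(1,1), lo=2 mid=2 ⇒ [3,4,7,9,13,11,12,8]
7<11: swap(2,2), lo=3 mid=3 ⇒ [3,4,7,9,13,11,12,8]
9<11: swap(3,3), lo=4 mid=4 ⇒ [3,4,7,9,13,11,12,8]
13>11: swap(4,7), hi=6 ⇒ [3,4,7,9,8,11,12,13]
8<11: swap(4,4), lo=5 mid=5 ⇒ [3,4,7,9,8,11,12,13]
11=11: mid=6
12>11: swap(6,6), hi=5 ⇒ [3,4,7,9,8,11,12,13]
done. lo=5 hi=5; A=[3,4,7,9,8,11,12,13]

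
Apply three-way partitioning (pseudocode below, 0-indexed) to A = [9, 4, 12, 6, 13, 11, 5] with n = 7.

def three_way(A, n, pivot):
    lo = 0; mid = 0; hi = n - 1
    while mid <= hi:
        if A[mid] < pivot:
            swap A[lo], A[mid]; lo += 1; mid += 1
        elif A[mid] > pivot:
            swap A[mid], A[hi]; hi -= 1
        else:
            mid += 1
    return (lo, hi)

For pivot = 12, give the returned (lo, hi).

(5, 5)

lo=0 mid=0 hi=6
9<12: swap(0,0), lo=1 mid=1 ⇒ [9, 4, 12, 6, 13, 11, 5]
4<12: swap(1,1), lo=2 mid=2 ⇒ [9, 4, 12, 6, 13, 11, 5]
12=12: mid=3
6<12: swap(2,3), lo=3 mid=4 ⇒ [9, 4, 6, 12, 13, 11, 5]
13>12: swap(4,6), hi=5 ⇒ [9, 4, 6, 12, 5, 11, 13]
5<12: swap(3,4), lo=4 mid=5 ⇒ [9, 4, 6, 5, 12, 11, 13]
11<12: swap(4,5), lo=5 mid=6 ⇒ [9, 4, 6, 5, 11, 12, 13]
done. lo=5 hi=5; A=[9, 4, 6, 5, 11, 12, 13]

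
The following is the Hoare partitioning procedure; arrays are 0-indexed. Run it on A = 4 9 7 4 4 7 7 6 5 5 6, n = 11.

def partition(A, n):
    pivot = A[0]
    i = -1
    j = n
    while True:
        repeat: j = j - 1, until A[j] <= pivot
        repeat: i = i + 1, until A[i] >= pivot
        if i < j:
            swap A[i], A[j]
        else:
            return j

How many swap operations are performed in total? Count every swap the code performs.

2

pivot = A[0] = 4; i = -1, j = 11
j→4 (A[4]=4≤4), i→0 (A[0]=4≥4); i<j, swap → 4 9 7 4 4 7 7 6 5 5 6
j→3 (A[3]=4≤4), i→1 (A[1]=9≥4); i<j, swap → 4 4 7 9 4 7 7 6 5 5 6
j→1, i→2; i≥j, return j=1. A = 4 4 7 9 4 7 7 6 5 5 6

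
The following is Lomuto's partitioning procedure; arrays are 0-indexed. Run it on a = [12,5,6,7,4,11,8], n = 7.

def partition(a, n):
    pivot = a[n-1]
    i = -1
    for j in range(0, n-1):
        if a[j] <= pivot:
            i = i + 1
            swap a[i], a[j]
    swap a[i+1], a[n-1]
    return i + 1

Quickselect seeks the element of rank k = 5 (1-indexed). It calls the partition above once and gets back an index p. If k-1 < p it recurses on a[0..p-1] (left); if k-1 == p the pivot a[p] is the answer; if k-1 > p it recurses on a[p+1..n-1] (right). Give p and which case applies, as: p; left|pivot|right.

4; pivot

pivot=8, i=-1
j=0: 12>8, skip
j=1: 5≤8, i=0, swap(0,1) ⇒ [5,12,6,7,4,11,8]
j=2: 6≤8, i=1, swap(1,2) ⇒ [5,6,12,7,4,11,8]
j=3: 7≤8, i=2, swap(2,3) ⇒ [5,6,7,12,4,11,8]
j=4: 4≤8, i=3, swap(3,4) ⇒ [5,6,7,4,12,11,8]
j=5: 11>8, skip
swap(4,6) ⇒ [5,6,7,4,8,11,12]; return 4
p = 4; k-1 = 4 == 4 ⇒ pivot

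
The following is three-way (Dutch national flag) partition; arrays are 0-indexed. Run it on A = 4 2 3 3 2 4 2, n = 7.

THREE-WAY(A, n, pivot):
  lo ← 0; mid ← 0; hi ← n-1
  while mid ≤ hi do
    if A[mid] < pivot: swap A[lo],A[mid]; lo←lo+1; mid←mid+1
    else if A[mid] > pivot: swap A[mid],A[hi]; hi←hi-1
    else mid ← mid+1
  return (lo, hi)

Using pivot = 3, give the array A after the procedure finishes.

pivot = 3; lo=0, mid=0, hi=6
A[mid]=4>3: swap A[0],A[6]; hi=5 → 2 2 3 3 2 4 4
A[mid]=2<3: swap A[0],A[0]; lo=1,mid=1 → 2 2 3 3 2 4 4
A[mid]=2<3: swap A[1],A[1]; lo=2,mid=2 → 2 2 3 3 2 4 4
A[mid]=3=3: mid=3
A[mid]=3=3: mid=4
A[mid]=2<3: swap A[2],A[4]; lo=3,mid=5 → 2 2 2 3 3 4 4
A[mid]=4>3: swap A[5],A[5]; hi=4 → 2 2 2 3 3 4 4
end: lo=3, hi=4; A = 2 2 2 3 3 4 4

2 2 2 3 3 4 4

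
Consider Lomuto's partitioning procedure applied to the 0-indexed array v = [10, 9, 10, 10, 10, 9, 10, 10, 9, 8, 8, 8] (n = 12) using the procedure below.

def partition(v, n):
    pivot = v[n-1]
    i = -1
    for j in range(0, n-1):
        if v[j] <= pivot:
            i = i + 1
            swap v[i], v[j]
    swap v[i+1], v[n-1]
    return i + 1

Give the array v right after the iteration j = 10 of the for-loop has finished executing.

[8, 8, 10, 10, 10, 9, 10, 10, 9, 10, 9, 8]

pivot=8, i=-1
j=0: 10>8, skip
j=1: 9>8, skip
j=2: 10>8, skip
j=3: 10>8, skip
j=4: 10>8, skip
j=5: 9>8, skip
j=6: 10>8, skip
j=7: 10>8, skip
j=8: 9>8, skip
j=9: 8≤8, i=0, swap(0,9) ⇒ [8, 9, 10, 10, 10, 9, 10, 10, 9, 10, 8, 8]
j=10: 8≤8, i=1, swap(1,10) ⇒ [8, 8, 10, 10, 10, 9, 10, 10, 9, 10, 9, 8]
(after j=10) v = [8, 8, 10, 10, 10, 9, 10, 10, 9, 10, 9, 8]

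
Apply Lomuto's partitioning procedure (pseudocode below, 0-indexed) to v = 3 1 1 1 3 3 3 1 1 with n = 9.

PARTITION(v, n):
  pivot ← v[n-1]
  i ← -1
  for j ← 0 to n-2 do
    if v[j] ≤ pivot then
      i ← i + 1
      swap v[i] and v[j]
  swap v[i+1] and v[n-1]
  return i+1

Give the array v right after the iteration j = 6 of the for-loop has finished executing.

1 1 1 3 3 3 3 1 1

pivot=1, i=-1
j=0: 3>1, skip
j=1: 1≤1, i=0, swap(0,1) ⇒ 1 3 1 1 3 3 3 1 1
j=2: 1≤1, i=1, swap(1,2) ⇒ 1 1 3 1 3 3 3 1 1
j=3: 1≤1, i=2, swap(2,3) ⇒ 1 1 1 3 3 3 3 1 1
j=4: 3>1, skip
j=5: 3>1, skip
j=6: 3>1, skip
(after j=6) v = 1 1 1 3 3 3 3 1 1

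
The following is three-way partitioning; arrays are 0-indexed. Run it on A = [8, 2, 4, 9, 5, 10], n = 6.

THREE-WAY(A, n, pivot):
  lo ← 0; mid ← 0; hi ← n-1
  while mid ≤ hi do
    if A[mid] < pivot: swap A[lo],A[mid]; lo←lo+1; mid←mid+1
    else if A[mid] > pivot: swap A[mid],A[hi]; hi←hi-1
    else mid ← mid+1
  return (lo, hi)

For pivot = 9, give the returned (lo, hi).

pivot = 9; lo=0, mid=0, hi=5
A[mid]=8<9: swap A[0],A[0]; lo=1,mid=1 → [8, 2, 4, 9, 5, 10]
A[mid]=2<9: swap A[1],A[1]; lo=2,mid=2 → [8, 2, 4, 9, 5, 10]
A[mid]=4<9: swap A[2],A[2]; lo=3,mid=3 → [8, 2, 4, 9, 5, 10]
A[mid]=9=9: mid=4
A[mid]=5<9: swap A[3],A[4]; lo=4,mid=5 → [8, 2, 4, 5, 9, 10]
A[mid]=10>9: swap A[5],A[5]; hi=4 → [8, 2, 4, 5, 9, 10]
end: lo=4, hi=4; A = [8, 2, 4, 5, 9, 10]

(4, 4)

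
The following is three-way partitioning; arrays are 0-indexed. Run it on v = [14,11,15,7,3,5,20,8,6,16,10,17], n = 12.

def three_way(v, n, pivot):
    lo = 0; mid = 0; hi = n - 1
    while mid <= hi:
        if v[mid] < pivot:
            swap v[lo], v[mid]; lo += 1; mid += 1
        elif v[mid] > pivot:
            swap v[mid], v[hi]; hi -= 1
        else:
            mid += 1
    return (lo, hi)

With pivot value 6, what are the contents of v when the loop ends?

[5,3,6,7,15,20,8,11,16,10,17,14]

pivot = 6; lo=0, mid=0, hi=11
v[mid]=14>6: swap v[0],v[11]; hi=10 → [17,11,15,7,3,5,20,8,6,16,10,14]
v[mid]=17>6: swap v[0],v[10]; hi=9 → [10,11,15,7,3,5,20,8,6,16,17,14]
v[mid]=10>6: swap v[0],v[9]; hi=8 → [16,11,15,7,3,5,20,8,6,10,17,14]
v[mid]=16>6: swap v[0],v[8]; hi=7 → [6,11,15,7,3,5,20,8,16,10,17,14]
v[mid]=6=6: mid=1
v[mid]=11>6: swap v[1],v[7]; hi=6 → [6,8,15,7,3,5,20,11,16,10,17,14]
v[mid]=8>6: swap v[1],v[6]; hi=5 → [6,20,15,7,3,5,8,11,16,10,17,14]
v[mid]=20>6: swap v[1],v[5]; hi=4 → [6,5,15,7,3,20,8,11,16,10,17,14]
v[mid]=5<6: swap v[0],v[1]; lo=1,mid=2 → [5,6,15,7,3,20,8,11,16,10,17,14]
v[mid]=15>6: swap v[2],v[4]; hi=3 → [5,6,3,7,15,20,8,11,16,10,17,14]
v[mid]=3<6: swap v[1],v[2]; lo=2,mid=3 → [5,3,6,7,15,20,8,11,16,10,17,14]
v[mid]=7>6: swap v[3],v[3]; hi=2 → [5,3,6,7,15,20,8,11,16,10,17,14]
end: lo=2, hi=2; v = [5,3,6,7,15,20,8,11,16,10,17,14]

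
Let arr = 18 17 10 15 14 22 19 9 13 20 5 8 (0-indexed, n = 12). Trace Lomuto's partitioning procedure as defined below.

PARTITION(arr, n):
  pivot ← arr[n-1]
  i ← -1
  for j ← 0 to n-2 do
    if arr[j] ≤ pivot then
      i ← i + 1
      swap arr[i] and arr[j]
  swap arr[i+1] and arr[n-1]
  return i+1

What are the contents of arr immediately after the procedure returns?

5 8 10 15 14 22 19 9 13 20 18 17

pivot = arr[11] = 8; i = -1
j=0: arr[0]=18 > 8 → no swap
j=1: arr[1]=17 > 8 → no swap
j=2: arr[2]=10 > 8 → no swap
j=3: arr[3]=15 > 8 → no swap
j=4: arr[4]=14 > 8 → no swap
j=5: arr[5]=22 > 8 → no swap
j=6: arr[6]=19 > 8 → no swap
j=7: arr[7]=9 > 8 → no swap
j=8: arr[8]=13 > 8 → no swap
j=9: arr[9]=20 > 8 → no swap
j=10: arr[10]=5 ≤ 8 → i=0, swap arr[0],arr[10] → 5 17 10 15 14 22 19 9 13 20 18 8
final swap arr[1],arr[11] → 5 8 10 15 14 22 19 9 13 20 18 17; return 1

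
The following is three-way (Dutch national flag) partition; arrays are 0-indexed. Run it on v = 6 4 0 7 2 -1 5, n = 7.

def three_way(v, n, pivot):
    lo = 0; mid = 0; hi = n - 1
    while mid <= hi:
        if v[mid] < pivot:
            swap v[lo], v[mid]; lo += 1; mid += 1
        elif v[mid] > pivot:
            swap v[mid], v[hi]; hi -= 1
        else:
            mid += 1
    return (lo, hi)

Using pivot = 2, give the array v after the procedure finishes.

-1 0 2 7 4 5 6

pivot = 2; lo=0, mid=0, hi=6
v[mid]=6>2: swap v[0],v[6]; hi=5 → 5 4 0 7 2 -1 6
v[mid]=5>2: swap v[0],v[5]; hi=4 → -1 4 0 7 2 5 6
v[mid]=-1<2: swap v[0],v[0]; lo=1,mid=1 → -1 4 0 7 2 5 6
v[mid]=4>2: swap v[1],v[4]; hi=3 → -1 2 0 7 4 5 6
v[mid]=2=2: mid=2
v[mid]=0<2: swap v[1],v[2]; lo=2,mid=3 → -1 0 2 7 4 5 6
v[mid]=7>2: swap v[3],v[3]; hi=2 → -1 0 2 7 4 5 6
end: lo=2, hi=2; v = -1 0 2 7 4 5 6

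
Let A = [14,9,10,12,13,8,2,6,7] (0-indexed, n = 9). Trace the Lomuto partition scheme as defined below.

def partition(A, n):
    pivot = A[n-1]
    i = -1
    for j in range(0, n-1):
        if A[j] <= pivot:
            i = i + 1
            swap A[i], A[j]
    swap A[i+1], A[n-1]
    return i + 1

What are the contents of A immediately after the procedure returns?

[2,6,7,12,13,8,14,9,10]

pivot = A[8] = 7; i = -1
j=0: A[0]=14 > 7 → no swap
j=1: A[1]=9 > 7 → no swap
j=2: A[2]=10 > 7 → no swap
j=3: A[3]=12 > 7 → no swap
j=4: A[4]=13 > 7 → no swap
j=5: A[5]=8 > 7 → no swap
j=6: A[6]=2 ≤ 7 → i=0, swap A[0],A[6] → [2,9,10,12,13,8,14,6,7]
j=7: A[7]=6 ≤ 7 → i=1, swap A[1],A[7] → [2,6,10,12,13,8,14,9,7]
final swap A[2],A[8] → [2,6,7,12,13,8,14,9,10]; return 2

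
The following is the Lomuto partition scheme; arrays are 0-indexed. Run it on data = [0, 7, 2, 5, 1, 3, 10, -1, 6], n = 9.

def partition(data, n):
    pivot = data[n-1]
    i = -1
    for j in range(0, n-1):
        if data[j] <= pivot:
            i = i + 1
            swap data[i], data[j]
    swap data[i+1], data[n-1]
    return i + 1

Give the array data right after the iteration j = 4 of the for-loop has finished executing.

pivot = data[8] = 6; i = -1
j=0: data[0]=0 ≤ 6 → i=0, swap data[0],data[0] (no change) → [0, 7, 2, 5, 1, 3, 10, -1, 6]
j=1: data[1]=7 > 6 → no swap
j=2: data[2]=2 ≤ 6 → i=1, swap data[1],data[2] → [0, 2, 7, 5, 1, 3, 10, -1, 6]
j=3: data[3]=5 ≤ 6 → i=2, swap data[2],data[3] → [0, 2, 5, 7, 1, 3, 10, -1, 6]
j=4: data[4]=1 ≤ 6 → i=3, swap data[3],data[4] → [0, 2, 5, 1, 7, 3, 10, -1, 6]
(after j=4) data = [0, 2, 5, 1, 7, 3, 10, -1, 6]

[0, 2, 5, 1, 7, 3, 10, -1, 6]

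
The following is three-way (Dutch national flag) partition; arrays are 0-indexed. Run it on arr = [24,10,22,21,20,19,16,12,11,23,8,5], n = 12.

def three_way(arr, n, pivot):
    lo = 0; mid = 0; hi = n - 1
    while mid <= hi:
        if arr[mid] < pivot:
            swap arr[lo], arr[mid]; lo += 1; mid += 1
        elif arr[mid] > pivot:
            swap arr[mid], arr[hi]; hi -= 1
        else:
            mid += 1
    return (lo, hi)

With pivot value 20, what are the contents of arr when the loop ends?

pivot = 20; lo=0, mid=0, hi=11
arr[mid]=24>20: swap arr[0],arr[11]; hi=10 → [5,10,22,21,20,19,16,12,11,23,8,24]
arr[mid]=5<20: swap arr[0],arr[0]; lo=1,mid=1 → [5,10,22,21,20,19,16,12,11,23,8,24]
arr[mid]=10<20: swap arr[1],arr[1]; lo=2,mid=2 → [5,10,22,21,20,19,16,12,11,23,8,24]
arr[mid]=22>20: swap arr[2],arr[10]; hi=9 → [5,10,8,21,20,19,16,12,11,23,22,24]
arr[mid]=8<20: swap arr[2],arr[2]; lo=3,mid=3 → [5,10,8,21,20,19,16,12,11,23,22,24]
arr[mid]=21>20: swap arr[3],arr[9]; hi=8 → [5,10,8,23,20,19,16,12,11,21,22,24]
arr[mid]=23>20: swap arr[3],arr[8]; hi=7 → [5,10,8,11,20,19,16,12,23,21,22,24]
arr[mid]=11<20: swap arr[3],arr[3]; lo=4,mid=4 → [5,10,8,11,20,19,16,12,23,21,22,24]
arr[mid]=20=20: mid=5
arr[mid]=19<20: swap arr[4],arr[5]; lo=5,mid=6 → [5,10,8,11,19,20,16,12,23,21,22,24]
arr[mid]=16<20: swap arr[5],arr[6]; lo=6,mid=7 → [5,10,8,11,19,16,20,12,23,21,22,24]
arr[mid]=12<20: swap arr[6],arr[7]; lo=7,mid=8 → [5,10,8,11,19,16,12,20,23,21,22,24]
end: lo=7, hi=7; arr = [5,10,8,11,19,16,12,20,23,21,22,24]

[5,10,8,11,19,16,12,20,23,21,22,24]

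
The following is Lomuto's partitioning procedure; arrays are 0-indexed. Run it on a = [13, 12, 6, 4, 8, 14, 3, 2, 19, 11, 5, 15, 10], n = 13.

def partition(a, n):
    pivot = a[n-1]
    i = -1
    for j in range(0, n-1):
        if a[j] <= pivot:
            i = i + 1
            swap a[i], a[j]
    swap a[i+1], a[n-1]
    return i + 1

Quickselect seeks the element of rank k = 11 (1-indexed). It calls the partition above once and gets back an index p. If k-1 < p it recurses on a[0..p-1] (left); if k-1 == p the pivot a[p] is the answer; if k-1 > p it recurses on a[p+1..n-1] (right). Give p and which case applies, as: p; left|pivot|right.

pivot=10, i=-1
j=0: 13>10, skip
j=1: 12>10, skip
j=2: 6≤10, i=0, swap(0,2) ⇒ [6, 12, 13, 4, 8, 14, 3, 2, 19, 11, 5, 15, 10]
j=3: 4≤10, i=1, swap(1,3) ⇒ [6, 4, 13, 12, 8, 14, 3, 2, 19, 11, 5, 15, 10]
j=4: 8≤10, i=2, swap(2,4) ⇒ [6, 4, 8, 12, 13, 14, 3, 2, 19, 11, 5, 15, 10]
j=5: 14>10, skip
j=6: 3≤10, i=3, swap(3,6) ⇒ [6, 4, 8, 3, 13, 14, 12, 2, 19, 11, 5, 15, 10]
j=7: 2≤10, i=4, swap(4,7) ⇒ [6, 4, 8, 3, 2, 14, 12, 13, 19, 11, 5, 15, 10]
j=8: 19>10, skip
j=9: 11>10, skip
j=10: 5≤10, i=5, swap(5,10) ⇒ [6, 4, 8, 3, 2, 5, 12, 13, 19, 11, 14, 15, 10]
j=11: 15>10, skip
swap(6,12) ⇒ [6, 4, 8, 3, 2, 5, 10, 13, 19, 11, 14, 15, 12]; return 6
p = 6; k-1 = 10 > 6 ⇒ right

6; right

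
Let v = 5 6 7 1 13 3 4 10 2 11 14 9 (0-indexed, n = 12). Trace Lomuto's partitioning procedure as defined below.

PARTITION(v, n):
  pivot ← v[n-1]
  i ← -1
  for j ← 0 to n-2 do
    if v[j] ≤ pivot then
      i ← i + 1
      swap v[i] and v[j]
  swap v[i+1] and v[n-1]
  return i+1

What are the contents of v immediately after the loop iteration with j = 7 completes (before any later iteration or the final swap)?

5 6 7 1 3 4 13 10 2 11 14 9

pivot = v[11] = 9; i = -1
j=0: v[0]=5 ≤ 9 → i=0, swap v[0],v[0] (no change) → 5 6 7 1 13 3 4 10 2 11 14 9
j=1: v[1]=6 ≤ 9 → i=1, swap v[1],v[1] (no change) → 5 6 7 1 13 3 4 10 2 11 14 9
j=2: v[2]=7 ≤ 9 → i=2, swap v[2],v[2] (no change) → 5 6 7 1 13 3 4 10 2 11 14 9
j=3: v[3]=1 ≤ 9 → i=3, swap v[3],v[3] (no change) → 5 6 7 1 13 3 4 10 2 11 14 9
j=4: v[4]=13 > 9 → no swap
j=5: v[5]=3 ≤ 9 → i=4, swap v[4],v[5] → 5 6 7 1 3 13 4 10 2 11 14 9
j=6: v[6]=4 ≤ 9 → i=5, swap v[5],v[6] → 5 6 7 1 3 4 13 10 2 11 14 9
j=7: v[7]=10 > 9 → no swap
(after j=7) v = 5 6 7 1 3 4 13 10 2 11 14 9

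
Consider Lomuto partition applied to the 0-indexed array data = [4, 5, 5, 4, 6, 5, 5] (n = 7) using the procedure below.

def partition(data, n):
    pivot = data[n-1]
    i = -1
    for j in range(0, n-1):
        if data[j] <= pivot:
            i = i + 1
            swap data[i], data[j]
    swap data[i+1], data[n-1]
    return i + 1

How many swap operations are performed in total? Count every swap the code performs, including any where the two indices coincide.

6

pivot=5, i=-1
j=0: 4≤5, i=0, swap(0,0) ⇒ [4, 5, 5, 4, 6, 5, 5]
j=1: 5≤5, i=1, swap(1,1) ⇒ [4, 5, 5, 4, 6, 5, 5]
j=2: 5≤5, i=2, swap(2,2) ⇒ [4, 5, 5, 4, 6, 5, 5]
j=3: 4≤5, i=3, swap(3,3) ⇒ [4, 5, 5, 4, 6, 5, 5]
j=4: 6>5, skip
j=5: 5≤5, i=4, swap(4,5) ⇒ [4, 5, 5, 4, 5, 6, 5]
swap(5,6) ⇒ [4, 5, 5, 4, 5, 5, 6]; return 5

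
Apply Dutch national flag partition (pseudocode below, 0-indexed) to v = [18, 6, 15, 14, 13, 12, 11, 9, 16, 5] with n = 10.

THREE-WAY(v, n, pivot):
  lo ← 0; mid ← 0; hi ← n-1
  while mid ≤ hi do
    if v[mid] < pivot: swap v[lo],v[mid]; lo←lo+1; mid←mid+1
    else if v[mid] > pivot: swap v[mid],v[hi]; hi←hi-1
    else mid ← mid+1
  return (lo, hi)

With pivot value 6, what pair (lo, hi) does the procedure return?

pivot = 6; lo=0, mid=0, hi=9
v[mid]=18>6: swap v[0],v[9]; hi=8 → [5, 6, 15, 14, 13, 12, 11, 9, 16, 18]
v[mid]=5<6: swap v[0],v[0]; lo=1,mid=1 → [5, 6, 15, 14, 13, 12, 11, 9, 16, 18]
v[mid]=6=6: mid=2
v[mid]=15>6: swap v[2],v[8]; hi=7 → [5, 6, 16, 14, 13, 12, 11, 9, 15, 18]
v[mid]=16>6: swap v[2],v[7]; hi=6 → [5, 6, 9, 14, 13, 12, 11, 16, 15, 18]
v[mid]=9>6: swap v[2],v[6]; hi=5 → [5, 6, 11, 14, 13, 12, 9, 16, 15, 18]
v[mid]=11>6: swap v[2],v[5]; hi=4 → [5, 6, 12, 14, 13, 11, 9, 16, 15, 18]
v[mid]=12>6: swap v[2],v[4]; hi=3 → [5, 6, 13, 14, 12, 11, 9, 16, 15, 18]
v[mid]=13>6: swap v[2],v[3]; hi=2 → [5, 6, 14, 13, 12, 11, 9, 16, 15, 18]
v[mid]=14>6: swap v[2],v[2]; hi=1 → [5, 6, 14, 13, 12, 11, 9, 16, 15, 18]
end: lo=1, hi=1; v = [5, 6, 14, 13, 12, 11, 9, 16, 15, 18]

(1, 1)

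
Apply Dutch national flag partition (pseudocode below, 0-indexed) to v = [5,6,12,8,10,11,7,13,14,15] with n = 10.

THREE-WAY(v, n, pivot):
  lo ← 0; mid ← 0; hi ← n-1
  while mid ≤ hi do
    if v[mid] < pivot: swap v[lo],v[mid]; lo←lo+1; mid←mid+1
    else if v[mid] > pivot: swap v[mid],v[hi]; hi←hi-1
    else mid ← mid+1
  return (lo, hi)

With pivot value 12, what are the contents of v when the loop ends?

[5,6,8,10,11,7,12,14,15,13]

pivot = 12; lo=0, mid=0, hi=9
v[mid]=5<12: swap v[0],v[0]; lo=1,mid=1 → [5,6,12,8,10,11,7,13,14,15]
v[mid]=6<12: swap v[1],v[1]; lo=2,mid=2 → [5,6,12,8,10,11,7,13,14,15]
v[mid]=12=12: mid=3
v[mid]=8<12: swap v[2],v[3]; lo=3,mid=4 → [5,6,8,12,10,11,7,13,14,15]
v[mid]=10<12: swap v[3],v[4]; lo=4,mid=5 → [5,6,8,10,12,11,7,13,14,15]
v[mid]=11<12: swap v[4],v[5]; lo=5,mid=6 → [5,6,8,10,11,12,7,13,14,15]
v[mid]=7<12: swap v[5],v[6]; lo=6,mid=7 → [5,6,8,10,11,7,12,13,14,15]
v[mid]=13>12: swap v[7],v[9]; hi=8 → [5,6,8,10,11,7,12,15,14,13]
v[mid]=15>12: swap v[7],v[8]; hi=7 → [5,6,8,10,11,7,12,14,15,13]
v[mid]=14>12: swap v[7],v[7]; hi=6 → [5,6,8,10,11,7,12,14,15,13]
end: lo=6, hi=6; v = [5,6,8,10,11,7,12,14,15,13]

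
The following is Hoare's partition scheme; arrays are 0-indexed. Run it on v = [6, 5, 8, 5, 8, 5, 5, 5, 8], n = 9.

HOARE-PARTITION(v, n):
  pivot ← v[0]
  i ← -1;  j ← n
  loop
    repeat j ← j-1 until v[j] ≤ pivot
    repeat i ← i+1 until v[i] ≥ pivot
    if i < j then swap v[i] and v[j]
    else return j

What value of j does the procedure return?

4

pivot=6
j stops at 7 (5), i stops at 0 (6); swap ⇒ [5, 5, 8, 5, 8, 5, 5, 6, 8]
j stops at 6 (5), i stops at 2 (8); swap ⇒ [5, 5, 5, 5, 8, 5, 8, 6, 8]
j stops at 5 (5), i stops at 4 (8); swap ⇒ [5, 5, 5, 5, 5, 8, 8, 6, 8]
j stops at 4, i stops at 5; i≥j ⇒ return 4. v=[5, 5, 5, 5, 5, 8, 8, 6, 8]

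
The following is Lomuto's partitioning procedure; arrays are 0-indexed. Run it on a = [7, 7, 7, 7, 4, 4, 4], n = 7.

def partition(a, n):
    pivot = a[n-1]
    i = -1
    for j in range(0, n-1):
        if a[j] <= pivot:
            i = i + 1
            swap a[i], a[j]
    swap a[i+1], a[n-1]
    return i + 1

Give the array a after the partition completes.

pivot = a[6] = 4; i = -1
j=0: a[0]=7 > 4 → no swap
j=1: a[1]=7 > 4 → no swap
j=2: a[2]=7 > 4 → no swap
j=3: a[3]=7 > 4 → no swap
j=4: a[4]=4 ≤ 4 → i=0, swap a[0],a[4] → [4, 7, 7, 7, 7, 4, 4]
j=5: a[5]=4 ≤ 4 → i=1, swap a[1],a[5] → [4, 4, 7, 7, 7, 7, 4]
final swap a[2],a[6] → [4, 4, 4, 7, 7, 7, 7]; return 2

[4, 4, 4, 7, 7, 7, 7]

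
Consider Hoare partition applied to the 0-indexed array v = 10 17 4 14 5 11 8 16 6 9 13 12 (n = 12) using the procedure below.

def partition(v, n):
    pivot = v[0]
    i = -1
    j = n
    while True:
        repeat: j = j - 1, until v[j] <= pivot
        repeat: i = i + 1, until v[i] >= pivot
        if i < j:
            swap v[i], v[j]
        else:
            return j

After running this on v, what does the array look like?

9 6 4 8 5 11 14 16 17 10 13 12

pivot=10
j stops at 9 (9), i stops at 0 (10); swap ⇒ 9 17 4 14 5 11 8 16 6 10 13 12
j stops at 8 (6), i stops at 1 (17); swap ⇒ 9 6 4 14 5 11 8 16 17 10 13 12
j stops at 6 (8), i stops at 3 (14); swap ⇒ 9 6 4 8 5 11 14 16 17 10 13 12
j stops at 4, i stops at 5; i≥j ⇒ return 4. v=9 6 4 8 5 11 14 16 17 10 13 12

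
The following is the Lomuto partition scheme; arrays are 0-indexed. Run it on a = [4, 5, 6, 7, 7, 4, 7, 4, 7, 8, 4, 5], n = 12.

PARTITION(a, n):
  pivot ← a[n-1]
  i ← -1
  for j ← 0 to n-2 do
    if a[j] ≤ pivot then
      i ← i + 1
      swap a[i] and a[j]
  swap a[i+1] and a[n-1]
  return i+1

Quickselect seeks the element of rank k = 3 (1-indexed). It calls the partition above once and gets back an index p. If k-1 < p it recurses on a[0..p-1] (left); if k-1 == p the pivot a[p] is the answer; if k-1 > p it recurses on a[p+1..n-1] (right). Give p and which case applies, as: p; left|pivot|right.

5; left

pivot = a[11] = 5; i = -1
j=0: a[0]=4 ≤ 5 → i=0, swap a[0],a[0] (no change) → [4, 5, 6, 7, 7, 4, 7, 4, 7, 8, 4, 5]
j=1: a[1]=5 ≤ 5 → i=1, swap a[1],a[1] (no change) → [4, 5, 6, 7, 7, 4, 7, 4, 7, 8, 4, 5]
j=2: a[2]=6 > 5 → no swap
j=3: a[3]=7 > 5 → no swap
j=4: a[4]=7 > 5 → no swap
j=5: a[5]=4 ≤ 5 → i=2, swap a[2],a[5] → [4, 5, 4, 7, 7, 6, 7, 4, 7, 8, 4, 5]
j=6: a[6]=7 > 5 → no swap
j=7: a[7]=4 ≤ 5 → i=3, swap a[3],a[7] → [4, 5, 4, 4, 7, 6, 7, 7, 7, 8, 4, 5]
j=8: a[8]=7 > 5 → no swap
j=9: a[9]=8 > 5 → no swap
j=10: a[10]=4 ≤ 5 → i=4, swap a[4],a[10] → [4, 5, 4, 4, 4, 6, 7, 7, 7, 8, 7, 5]
final swap a[5],a[11] → [4, 5, 4, 4, 4, 5, 7, 7, 7, 8, 7, 6]; return 5
p = 5; k-1 = 2 < 5 ⇒ left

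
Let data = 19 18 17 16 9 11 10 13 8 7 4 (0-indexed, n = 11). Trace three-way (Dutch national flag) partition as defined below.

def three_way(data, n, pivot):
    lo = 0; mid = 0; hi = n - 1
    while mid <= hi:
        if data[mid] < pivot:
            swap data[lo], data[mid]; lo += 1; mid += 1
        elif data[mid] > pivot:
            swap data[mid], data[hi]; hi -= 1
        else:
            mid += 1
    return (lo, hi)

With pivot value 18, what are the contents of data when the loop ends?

pivot = 18; lo=0, mid=0, hi=10
data[mid]=19>18: swap data[0],data[10]; hi=9 → 4 18 17 16 9 11 10 13 8 7 19
data[mid]=4<18: swap data[0],data[0]; lo=1,mid=1 → 4 18 17 16 9 11 10 13 8 7 19
data[mid]=18=18: mid=2
data[mid]=17<18: swap data[1],data[2]; lo=2,mid=3 → 4 17 18 16 9 11 10 13 8 7 19
data[mid]=16<18: swap data[2],data[3]; lo=3,mid=4 → 4 17 16 18 9 11 10 13 8 7 19
data[mid]=9<18: swap data[3],data[4]; lo=4,mid=5 → 4 17 16 9 18 11 10 13 8 7 19
data[mid]=11<18: swap data[4],data[5]; lo=5,mid=6 → 4 17 16 9 11 18 10 13 8 7 19
data[mid]=10<18: swap data[5],data[6]; lo=6,mid=7 → 4 17 16 9 11 10 18 13 8 7 19
data[mid]=13<18: swap data[6],data[7]; lo=7,mid=8 → 4 17 16 9 11 10 13 18 8 7 19
data[mid]=8<18: swap data[7],data[8]; lo=8,mid=9 → 4 17 16 9 11 10 13 8 18 7 19
data[mid]=7<18: swap data[8],data[9]; lo=9,mid=10 → 4 17 16 9 11 10 13 8 7 18 19
end: lo=9, hi=9; data = 4 17 16 9 11 10 13 8 7 18 19

4 17 16 9 11 10 13 8 7 18 19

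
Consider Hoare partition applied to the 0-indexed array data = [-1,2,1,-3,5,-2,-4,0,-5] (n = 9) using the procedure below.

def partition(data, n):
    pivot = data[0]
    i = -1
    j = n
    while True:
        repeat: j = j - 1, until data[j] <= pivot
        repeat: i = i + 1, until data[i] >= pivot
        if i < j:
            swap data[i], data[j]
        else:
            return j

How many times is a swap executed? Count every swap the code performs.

3

pivot=-1
j stops at 8 (-5), i stops at 0 (-1); swap ⇒ [-5,2,1,-3,5,-2,-4,0,-1]
j stops at 6 (-4), i stops at 1 (2); swap ⇒ [-5,-4,1,-3,5,-2,2,0,-1]
j stops at 5 (-2), i stops at 2 (1); swap ⇒ [-5,-4,-2,-3,5,1,2,0,-1]
j stops at 3, i stops at 4; i≥j ⇒ return 3. data=[-5,-4,-2,-3,5,1,2,0,-1]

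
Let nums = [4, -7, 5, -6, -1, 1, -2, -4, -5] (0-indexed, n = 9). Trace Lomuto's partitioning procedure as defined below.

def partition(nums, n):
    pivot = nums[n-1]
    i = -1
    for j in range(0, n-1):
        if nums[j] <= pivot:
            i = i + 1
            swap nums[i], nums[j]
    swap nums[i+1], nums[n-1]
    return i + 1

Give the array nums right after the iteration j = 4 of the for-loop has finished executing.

pivot = nums[8] = -5; i = -1
j=0: nums[0]=4 > -5 → no swap
j=1: nums[1]=-7 ≤ -5 → i=0, swap nums[0],nums[1] → [-7, 4, 5, -6, -1, 1, -2, -4, -5]
j=2: nums[2]=5 > -5 → no swap
j=3: nums[3]=-6 ≤ -5 → i=1, swap nums[1],nums[3] → [-7, -6, 5, 4, -1, 1, -2, -4, -5]
j=4: nums[4]=-1 > -5 → no swap
(after j=4) nums = [-7, -6, 5, 4, -1, 1, -2, -4, -5]

[-7, -6, 5, 4, -1, 1, -2, -4, -5]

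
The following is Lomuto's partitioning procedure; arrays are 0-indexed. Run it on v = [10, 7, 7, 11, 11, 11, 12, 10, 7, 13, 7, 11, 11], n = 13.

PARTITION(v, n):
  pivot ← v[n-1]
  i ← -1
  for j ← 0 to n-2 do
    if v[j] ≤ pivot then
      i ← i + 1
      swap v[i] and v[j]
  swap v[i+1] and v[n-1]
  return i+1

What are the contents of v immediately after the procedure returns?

pivot = v[12] = 11; i = -1
j=0: v[0]=10 ≤ 11 → i=0, swap v[0],v[0] (no change) → [10, 7, 7, 11, 11, 11, 12, 10, 7, 13, 7, 11, 11]
j=1: v[1]=7 ≤ 11 → i=1, swap v[1],v[1] (no change) → [10, 7, 7, 11, 11, 11, 12, 10, 7, 13, 7, 11, 11]
j=2: v[2]=7 ≤ 11 → i=2, swap v[2],v[2] (no change) → [10, 7, 7, 11, 11, 11, 12, 10, 7, 13, 7, 11, 11]
j=3: v[3]=11 ≤ 11 → i=3, swap v[3],v[3] (no change) → [10, 7, 7, 11, 11, 11, 12, 10, 7, 13, 7, 11, 11]
j=4: v[4]=11 ≤ 11 → i=4, swap v[4],v[4] (no change) → [10, 7, 7, 11, 11, 11, 12, 10, 7, 13, 7, 11, 11]
j=5: v[5]=11 ≤ 11 → i=5, swap v[5],v[5] (no change) → [10, 7, 7, 11, 11, 11, 12, 10, 7, 13, 7, 11, 11]
j=6: v[6]=12 > 11 → no swap
j=7: v[7]=10 ≤ 11 → i=6, swap v[6],v[7] → [10, 7, 7, 11, 11, 11, 10, 12, 7, 13, 7, 11, 11]
j=8: v[8]=7 ≤ 11 → i=7, swap v[7],v[8] → [10, 7, 7, 11, 11, 11, 10, 7, 12, 13, 7, 11, 11]
j=9: v[9]=13 > 11 → no swap
j=10: v[10]=7 ≤ 11 → i=8, swap v[8],v[10] → [10, 7, 7, 11, 11, 11, 10, 7, 7, 13, 12, 11, 11]
j=11: v[11]=11 ≤ 11 → i=9, swap v[9],v[11] → [10, 7, 7, 11, 11, 11, 10, 7, 7, 11, 12, 13, 11]
final swap v[10],v[12] → [10, 7, 7, 11, 11, 11, 10, 7, 7, 11, 11, 13, 12]; return 10

[10, 7, 7, 11, 11, 11, 10, 7, 7, 11, 11, 13, 12]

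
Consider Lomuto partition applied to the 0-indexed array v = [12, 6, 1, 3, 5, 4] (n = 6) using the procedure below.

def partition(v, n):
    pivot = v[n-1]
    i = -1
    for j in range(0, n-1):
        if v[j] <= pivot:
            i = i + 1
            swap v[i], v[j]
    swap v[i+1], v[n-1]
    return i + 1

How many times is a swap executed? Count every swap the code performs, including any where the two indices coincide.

pivot=4, i=-1
j=0: 12>4, skip
j=1: 6>4, skip
j=2: 1≤4, i=0, swap(0,2) ⇒ [1, 6, 12, 3, 5, 4]
j=3: 3≤4, i=1, swap(1,3) ⇒ [1, 3, 12, 6, 5, 4]
j=4: 5>4, skip
swap(2,5) ⇒ [1, 3, 4, 6, 5, 12]; return 2

3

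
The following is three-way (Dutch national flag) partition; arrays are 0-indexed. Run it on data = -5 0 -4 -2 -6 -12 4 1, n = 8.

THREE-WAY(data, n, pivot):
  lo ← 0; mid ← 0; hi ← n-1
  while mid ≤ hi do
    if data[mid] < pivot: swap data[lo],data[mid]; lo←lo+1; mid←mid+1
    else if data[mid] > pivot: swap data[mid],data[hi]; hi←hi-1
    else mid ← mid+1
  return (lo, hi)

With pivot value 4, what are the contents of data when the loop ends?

-5 0 -4 -2 -6 -12 1 4

lo=0 mid=0 hi=7
-5<4: swap(0,0), lo=1 mid=1 ⇒ -5 0 -4 -2 -6 -12 4 1
0<4: swap(1,1), lo=2 mid=2 ⇒ -5 0 -4 -2 -6 -12 4 1
-4<4: swap(2,2), lo=3 mid=3 ⇒ -5 0 -4 -2 -6 -12 4 1
-2<4: swap(3,3), lo=4 mid=4 ⇒ -5 0 -4 -2 -6 -12 4 1
-6<4: swap(4,4), lo=5 mid=5 ⇒ -5 0 -4 -2 -6 -12 4 1
-12<4: swap(5,5), lo=6 mid=6 ⇒ -5 0 -4 -2 -6 -12 4 1
4=4: mid=7
1<4: swap(6,7), lo=7 mid=8 ⇒ -5 0 -4 -2 -6 -12 1 4
done. lo=7 hi=7; data=-5 0 -4 -2 -6 -12 1 4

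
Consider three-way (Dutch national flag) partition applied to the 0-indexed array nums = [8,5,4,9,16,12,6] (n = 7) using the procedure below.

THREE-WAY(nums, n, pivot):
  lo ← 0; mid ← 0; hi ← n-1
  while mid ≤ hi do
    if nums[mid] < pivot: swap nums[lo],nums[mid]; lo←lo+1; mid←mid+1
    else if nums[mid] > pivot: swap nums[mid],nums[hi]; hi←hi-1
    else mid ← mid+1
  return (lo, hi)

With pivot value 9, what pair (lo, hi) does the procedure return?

(4, 4)

pivot = 9; lo=0, mid=0, hi=6
nums[mid]=8<9: swap nums[0],nums[0]; lo=1,mid=1 → [8,5,4,9,16,12,6]
nums[mid]=5<9: swap nums[1],nums[1]; lo=2,mid=2 → [8,5,4,9,16,12,6]
nums[mid]=4<9: swap nums[2],nums[2]; lo=3,mid=3 → [8,5,4,9,16,12,6]
nums[mid]=9=9: mid=4
nums[mid]=16>9: swap nums[4],nums[6]; hi=5 → [8,5,4,9,6,12,16]
nums[mid]=6<9: swap nums[3],nums[4]; lo=4,mid=5 → [8,5,4,6,9,12,16]
nums[mid]=12>9: swap nums[5],nums[5]; hi=4 → [8,5,4,6,9,12,16]
end: lo=4, hi=4; nums = [8,5,4,6,9,12,16]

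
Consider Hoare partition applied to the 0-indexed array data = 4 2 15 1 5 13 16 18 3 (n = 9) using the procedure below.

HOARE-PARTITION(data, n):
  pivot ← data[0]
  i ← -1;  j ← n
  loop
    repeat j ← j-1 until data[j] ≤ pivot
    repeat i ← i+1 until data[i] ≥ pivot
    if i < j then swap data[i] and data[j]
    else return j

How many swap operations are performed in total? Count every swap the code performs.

2

pivot=4
j stops at 8 (3), i stops at 0 (4); swap ⇒ 3 2 15 1 5 13 16 18 4
j stops at 3 (1), i stops at 2 (15); swap ⇒ 3 2 1 15 5 13 16 18 4
j stops at 2, i stops at 3; i≥j ⇒ return 2. data=3 2 1 15 5 13 16 18 4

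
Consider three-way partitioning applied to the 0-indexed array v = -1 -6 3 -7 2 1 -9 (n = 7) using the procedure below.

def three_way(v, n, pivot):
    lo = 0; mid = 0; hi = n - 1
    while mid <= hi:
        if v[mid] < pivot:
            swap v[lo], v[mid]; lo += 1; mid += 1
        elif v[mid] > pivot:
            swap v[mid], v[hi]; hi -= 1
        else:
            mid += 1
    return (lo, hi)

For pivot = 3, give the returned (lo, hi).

(6, 6)

lo=0 mid=0 hi=6
-1<3: swap(0,0), lo=1 mid=1 ⇒ -1 -6 3 -7 2 1 -9
-6<3: swap(1,1), lo=2 mid=2 ⇒ -1 -6 3 -7 2 1 -9
3=3: mid=3
-7<3: swap(2,3), lo=3 mid=4 ⇒ -1 -6 -7 3 2 1 -9
2<3: swap(3,4), lo=4 mid=5 ⇒ -1 -6 -7 2 3 1 -9
1<3: swap(4,5), lo=5 mid=6 ⇒ -1 -6 -7 2 1 3 -9
-9<3: swap(5,6), lo=6 mid=7 ⇒ -1 -6 -7 2 1 -9 3
done. lo=6 hi=6; v=-1 -6 -7 2 1 -9 3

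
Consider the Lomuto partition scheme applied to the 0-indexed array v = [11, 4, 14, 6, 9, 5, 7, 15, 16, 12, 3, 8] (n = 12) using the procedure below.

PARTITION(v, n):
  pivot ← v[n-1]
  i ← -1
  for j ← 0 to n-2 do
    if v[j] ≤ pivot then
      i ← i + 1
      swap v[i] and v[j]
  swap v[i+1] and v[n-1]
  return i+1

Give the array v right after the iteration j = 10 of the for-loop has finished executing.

pivot = v[11] = 8; i = -1
j=0: v[0]=11 > 8 → no swap
j=1: v[1]=4 ≤ 8 → i=0, swap v[0],v[1] → [4, 11, 14, 6, 9, 5, 7, 15, 16, 12, 3, 8]
j=2: v[2]=14 > 8 → no swap
j=3: v[3]=6 ≤ 8 → i=1, swap v[1],v[3] → [4, 6, 14, 11, 9, 5, 7, 15, 16, 12, 3, 8]
j=4: v[4]=9 > 8 → no swap
j=5: v[5]=5 ≤ 8 → i=2, swap v[2],v[5] → [4, 6, 5, 11, 9, 14, 7, 15, 16, 12, 3, 8]
j=6: v[6]=7 ≤ 8 → i=3, swap v[3],v[6] → [4, 6, 5, 7, 9, 14, 11, 15, 16, 12, 3, 8]
j=7: v[7]=15 > 8 → no swap
j=8: v[8]=16 > 8 → no swap
j=9: v[9]=12 > 8 → no swap
j=10: v[10]=3 ≤ 8 → i=4, swap v[4],v[10] → [4, 6, 5, 7, 3, 14, 11, 15, 16, 12, 9, 8]
(after j=10) v = [4, 6, 5, 7, 3, 14, 11, 15, 16, 12, 9, 8]

[4, 6, 5, 7, 3, 14, 11, 15, 16, 12, 9, 8]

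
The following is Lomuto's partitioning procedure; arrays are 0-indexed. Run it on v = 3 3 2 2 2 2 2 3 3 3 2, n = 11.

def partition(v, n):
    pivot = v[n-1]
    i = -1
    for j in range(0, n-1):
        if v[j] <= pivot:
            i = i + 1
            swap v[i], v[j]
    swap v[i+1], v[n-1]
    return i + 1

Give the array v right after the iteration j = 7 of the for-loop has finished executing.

pivot=2, i=-1
j=0: 3>2, skip
j=1: 3>2, skip
j=2: 2≤2, i=0, swap(0,2) ⇒ 2 3 3 2 2 2 2 3 3 3 2
j=3: 2≤2, i=1, swap(1,3) ⇒ 2 2 3 3 2 2 2 3 3 3 2
j=4: 2≤2, i=2, swap(2,4) ⇒ 2 2 2 3 3 2 2 3 3 3 2
j=5: 2≤2, i=3, swap(3,5) ⇒ 2 2 2 2 3 3 2 3 3 3 2
j=6: 2≤2, i=4, swap(4,6) ⇒ 2 2 2 2 2 3 3 3 3 3 2
j=7: 3>2, skip
(after j=7) v = 2 2 2 2 2 3 3 3 3 3 2

2 2 2 2 2 3 3 3 3 3 2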